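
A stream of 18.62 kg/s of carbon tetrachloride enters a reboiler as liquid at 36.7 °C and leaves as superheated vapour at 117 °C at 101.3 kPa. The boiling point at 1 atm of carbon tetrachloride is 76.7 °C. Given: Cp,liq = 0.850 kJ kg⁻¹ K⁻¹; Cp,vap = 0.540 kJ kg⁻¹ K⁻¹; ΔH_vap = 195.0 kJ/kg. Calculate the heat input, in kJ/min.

liquid 36.7→76.7 °C: 34 kJ/kg
vaporisation at 76.7 °C: 195 kJ/kg
vapour 76.7→117 °C: 21.762 kJ/kg
Δh = 34 + 195 + 21.762 = 250.76 kJ/kg
Q = ṁ·Δh = 18.62 kg/s × 250.76 kJ/kg = 4669.2 kJ/s
|Q| = 4669.2 kW = 280150 kJ/min

Q = 280000 kJ/min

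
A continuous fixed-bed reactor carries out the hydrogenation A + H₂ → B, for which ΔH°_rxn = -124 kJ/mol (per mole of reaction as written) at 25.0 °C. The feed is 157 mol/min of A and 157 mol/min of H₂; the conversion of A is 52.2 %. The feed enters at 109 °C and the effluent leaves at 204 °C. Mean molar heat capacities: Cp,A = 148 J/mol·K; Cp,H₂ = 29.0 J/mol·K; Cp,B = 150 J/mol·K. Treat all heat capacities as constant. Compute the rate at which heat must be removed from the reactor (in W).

Q_out = 132000 W

Extent of reaction ξ = 0.522 × 157 = 81.954 mol/min
Reaction term: ξ·ΔH°_rxn = 81.954 × -124 = -10162 kJ/min
Sensible, feed 109→25 °C: -2334.3 kJ/min
Outlet flows (mol/min): A 75.046, H₂ 75.046, B 81.954
Sensible, products 25→204 °C: 4578.1 kJ/min
Q = ΔH = -7918.4 kJ/min = -131.97 kW
Heat removed = 131970 W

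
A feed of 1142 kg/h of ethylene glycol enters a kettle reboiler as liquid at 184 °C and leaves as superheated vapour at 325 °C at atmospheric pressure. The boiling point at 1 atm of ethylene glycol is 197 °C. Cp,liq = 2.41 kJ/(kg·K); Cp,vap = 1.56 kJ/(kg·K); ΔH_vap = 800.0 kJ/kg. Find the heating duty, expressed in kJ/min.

liquid 184→197 °C: 31.33 kJ/kg
vaporisation at 197 °C: 800 kJ/kg
vapour 197→325 °C: 199.68 kJ/kg
Δh = 31.33 + 800 + 199.68 = 1031 kJ/kg
Q = ṁ·Δh = 1142 kg/h × 1031 kJ/kg = 1.1774e+06 kJ/h
|Q| = 327.06 kW = 19624 kJ/min

Q = 19600 kJ/min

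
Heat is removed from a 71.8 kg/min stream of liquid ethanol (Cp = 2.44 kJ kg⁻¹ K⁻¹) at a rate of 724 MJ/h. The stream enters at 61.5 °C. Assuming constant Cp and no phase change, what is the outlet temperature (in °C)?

Q = 724 MJ/h = 12067 kJ/min
ΔT = Q/(ṁ·Cp) = 12067/(71.8×2.44) = 68.877 K
T_out = 61.5 − 68.877 = -7.3768 °C

T_out = -7.38 °C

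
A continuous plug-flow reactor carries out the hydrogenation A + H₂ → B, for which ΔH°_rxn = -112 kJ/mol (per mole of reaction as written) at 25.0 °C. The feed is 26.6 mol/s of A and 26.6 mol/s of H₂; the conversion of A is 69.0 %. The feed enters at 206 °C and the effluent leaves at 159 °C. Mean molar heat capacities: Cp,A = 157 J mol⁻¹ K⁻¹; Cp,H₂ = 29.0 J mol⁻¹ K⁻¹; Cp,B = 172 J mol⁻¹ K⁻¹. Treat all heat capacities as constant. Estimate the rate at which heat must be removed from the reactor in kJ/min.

Extent of reaction ξ = 0.690 × 26.6 = 18.354 mol/s
Reaction term: ξ·ΔH°_rxn = 18.354 × -112 = -2055.6 kJ/s
Sensible, feed 206→25 °C: -895.52 kJ/s
Outlet flows (mol/s): A 8.246, H₂ 8.246, B 18.354
Sensible, products 25→159 °C: 628.55 kJ/s
Q = ΔH = -2322.6 kJ/s = -2322.6 kW
Heat removed = 139360 kJ/min

Q_out = 139000 kJ/min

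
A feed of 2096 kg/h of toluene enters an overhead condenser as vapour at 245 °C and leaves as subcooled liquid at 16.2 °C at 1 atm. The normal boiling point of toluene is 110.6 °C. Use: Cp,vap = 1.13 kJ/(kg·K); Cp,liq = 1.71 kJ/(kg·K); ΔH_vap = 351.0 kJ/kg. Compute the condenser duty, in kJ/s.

vapour 245→110.6 °C: -151.87 kJ/kg
condensation at 110.6 °C: -351 kJ/kg
liquid 110.6→16.2 °C: -161.42 kJ/kg
Δh = -151.87 + -351 + -161.42 = -664.3 kJ/kg
Q = ṁ·Δh = 2096 kg/h × -664.3 kJ/kg = -1.3924e+06 kJ/h
|Q| = 386.77 kW

Q_c = 387 kJ/s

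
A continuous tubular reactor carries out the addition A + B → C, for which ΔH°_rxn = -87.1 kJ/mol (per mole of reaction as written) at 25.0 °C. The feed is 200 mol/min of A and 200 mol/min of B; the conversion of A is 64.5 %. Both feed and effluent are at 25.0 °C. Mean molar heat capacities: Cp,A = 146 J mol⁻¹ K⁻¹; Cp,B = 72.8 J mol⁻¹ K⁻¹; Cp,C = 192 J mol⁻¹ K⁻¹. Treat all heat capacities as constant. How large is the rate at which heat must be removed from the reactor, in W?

Q_out = 187000 W

Extent of reaction ξ = 0.645 × 200 = 129 mol/min
Reaction term: ξ·ΔH°_rxn = 129 × -87.1 = -11236 kJ/min
Q = ΔH = -11236 kJ/min = -187.26 kW
Heat removed = 187260 W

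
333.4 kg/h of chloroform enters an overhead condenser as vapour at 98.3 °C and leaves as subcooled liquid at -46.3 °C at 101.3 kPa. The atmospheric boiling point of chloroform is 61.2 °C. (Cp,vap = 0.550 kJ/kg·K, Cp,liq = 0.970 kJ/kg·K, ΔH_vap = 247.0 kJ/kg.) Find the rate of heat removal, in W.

Q_c = 34400 W

vapour 98.3→61.2 °C: -20.405 kJ/kg
condensation at 61.2 °C: -247 kJ/kg
liquid 61.2→-46.3 °C: -104.27 kJ/kg
Δh = -20.405 + -247 + -104.27 = -371.68 kJ/kg
Q = ṁ·Δh = 333.4 kg/h × -371.68 kJ/kg = -123920 kJ/h
|Q| = 34.422 kW = 34422 W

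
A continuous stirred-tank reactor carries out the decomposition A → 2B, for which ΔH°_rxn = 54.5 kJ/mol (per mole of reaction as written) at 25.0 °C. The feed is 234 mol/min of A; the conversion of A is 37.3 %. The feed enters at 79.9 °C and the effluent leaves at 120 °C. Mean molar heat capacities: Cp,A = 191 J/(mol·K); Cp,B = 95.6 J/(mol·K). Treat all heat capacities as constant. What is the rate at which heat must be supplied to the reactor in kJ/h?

Extent of reaction ξ = 0.373 × 234 = 87.282 mol/min
Reaction term: ξ·ΔH°_rxn = 87.282 × 54.5 = 4756.9 kJ/min
Sensible, feed 79.9→25 °C: -2453.7 kJ/min
Outlet flows (mol/min): A 146.72, B 174.56
Sensible, products 25→120 °C: 4247.6 kJ/min
Q = ΔH = 6550.8 kJ/min = 109.18 kW
Heat supplied = 393050 kJ/h

Q_in = 393000 kJ/h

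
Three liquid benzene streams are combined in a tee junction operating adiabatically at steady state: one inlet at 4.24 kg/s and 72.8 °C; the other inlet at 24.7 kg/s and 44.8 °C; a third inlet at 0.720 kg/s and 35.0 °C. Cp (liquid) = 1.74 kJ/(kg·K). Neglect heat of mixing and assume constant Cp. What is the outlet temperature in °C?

Energy balance with Q = 0: Σ ṁᵢCp,ᵢ(T_out − Tᵢ) = 0
T_out = Σ ṁᵢCp,ᵢTᵢ / Σ ṁᵢCp,ᵢ
      = 2506.4 / 51.608 = 48.565 °C

T_out = 48.6 °C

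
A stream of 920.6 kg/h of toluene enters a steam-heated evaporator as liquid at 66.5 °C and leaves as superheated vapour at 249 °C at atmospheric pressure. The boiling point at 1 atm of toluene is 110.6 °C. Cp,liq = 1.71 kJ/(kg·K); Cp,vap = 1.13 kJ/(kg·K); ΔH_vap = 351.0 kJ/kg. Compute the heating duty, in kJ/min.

Q = 8940 kJ/min

liquid 66.5→110.6 °C: 75.411 kJ/kg
vaporisation at 110.6 °C: 351 kJ/kg
vapour 110.6→249 °C: 156.39 kJ/kg
Δh = 75.411 + 351 + 156.39 = 582.8 kJ/kg
Q = ṁ·Δh = 920.6 kg/h × 582.8 kJ/kg = 536530 kJ/h
|Q| = 149.04 kW = 8942.1 kJ/min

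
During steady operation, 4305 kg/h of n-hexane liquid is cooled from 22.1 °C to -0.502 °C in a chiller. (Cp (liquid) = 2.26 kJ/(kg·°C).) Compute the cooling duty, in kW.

Q_c = 61.1 kW

Q = ṁ·Cp·ΔT = 4305 × 2.26 × (-0.502 − 22.1) = -219900 kJ/h
Converting: 219900 / 3600 s = 61.084 kW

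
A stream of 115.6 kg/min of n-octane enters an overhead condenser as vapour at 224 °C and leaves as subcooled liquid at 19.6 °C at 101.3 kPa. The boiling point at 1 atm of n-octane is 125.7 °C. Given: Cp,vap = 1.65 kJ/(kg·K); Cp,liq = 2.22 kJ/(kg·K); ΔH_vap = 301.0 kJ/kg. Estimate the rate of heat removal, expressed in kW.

vapour 224→125.7 °C: -162.19 kJ/kg
condensation at 125.7 °C: -301 kJ/kg
liquid 125.7→19.6 °C: -235.54 kJ/kg
Δh = -162.19 + -301 + -235.54 = -698.74 kJ/kg
Q = ṁ·Δh = 115.6 kg/min × -698.74 kJ/kg = -80774 kJ/min
|Q| = 1346.2 kW

Q_c = 1350 kW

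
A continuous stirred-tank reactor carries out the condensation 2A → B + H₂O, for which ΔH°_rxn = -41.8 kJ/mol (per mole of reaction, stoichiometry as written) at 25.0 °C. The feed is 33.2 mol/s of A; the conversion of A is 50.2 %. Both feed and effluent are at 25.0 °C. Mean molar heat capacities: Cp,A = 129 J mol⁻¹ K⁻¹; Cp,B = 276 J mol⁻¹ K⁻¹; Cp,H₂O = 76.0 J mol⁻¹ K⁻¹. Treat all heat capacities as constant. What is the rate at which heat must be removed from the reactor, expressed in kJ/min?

Q_out = 20900 kJ/min

Extent of reaction ξ = 0.502 × 33.2 / 2 = 8.3332 mol/s
Reaction term: ξ·ΔH°_rxn = 8.3332 × -41.8 = -348.33 kJ/s
Q = ΔH = -348.33 kJ/s = -348.33 kW
Heat removed = 20900 kJ/min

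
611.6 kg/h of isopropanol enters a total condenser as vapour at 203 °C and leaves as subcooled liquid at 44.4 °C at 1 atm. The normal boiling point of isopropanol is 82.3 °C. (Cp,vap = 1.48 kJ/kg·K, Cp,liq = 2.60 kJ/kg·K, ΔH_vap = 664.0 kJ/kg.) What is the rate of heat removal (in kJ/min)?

Q_c = 9590 kJ/min

vapour 203→82.3 °C: -178.64 kJ/kg
condensation at 82.3 °C: -664 kJ/kg
liquid 82.3→44.4 °C: -98.54 kJ/kg
Δh = -178.64 + -664 + -98.54 = -941.18 kJ/kg
Q = ṁ·Δh = 611.6 kg/h × -941.18 kJ/kg = -575620 kJ/h
|Q| = 159.9 kW = 9593.7 kJ/min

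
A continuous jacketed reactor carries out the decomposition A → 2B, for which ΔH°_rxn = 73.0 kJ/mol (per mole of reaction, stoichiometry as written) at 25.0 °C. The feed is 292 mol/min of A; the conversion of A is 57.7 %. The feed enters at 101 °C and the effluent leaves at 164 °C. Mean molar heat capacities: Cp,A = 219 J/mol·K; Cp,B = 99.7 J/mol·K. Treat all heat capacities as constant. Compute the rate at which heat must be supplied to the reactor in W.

Q_in = 264000 W

Extent of reaction ξ = 0.577 × 292 = 168.48 mol/min
Reaction term: ξ·ΔH°_rxn = 168.48 × 73.0 = 12299 kJ/min
Sensible, feed 101→25 °C: -4860 kJ/min
Outlet flows (mol/min): A 123.52, B 336.97
Sensible, products 25→164 °C: 8429.8 kJ/min
Q = ΔH = 15869 kJ/min = 264.48 kW
Heat supplied = 264480 W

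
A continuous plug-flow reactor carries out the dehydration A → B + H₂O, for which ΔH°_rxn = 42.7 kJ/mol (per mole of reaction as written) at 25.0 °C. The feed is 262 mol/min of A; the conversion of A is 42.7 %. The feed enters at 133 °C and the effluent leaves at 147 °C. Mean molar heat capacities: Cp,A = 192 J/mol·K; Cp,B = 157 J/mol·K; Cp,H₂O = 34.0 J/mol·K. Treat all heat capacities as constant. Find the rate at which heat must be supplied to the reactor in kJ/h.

Extent of reaction ξ = 0.427 × 262 = 111.87 mol/min
Reaction term: ξ·ΔH°_rxn = 111.87 × 42.7 = 4777 kJ/min
Sensible, feed 133→25 °C: -5432.8 kJ/min
Outlet flows (mol/min): A 150.13, B 111.87, H₂O 111.87
Sensible, products 25→147 °C: 6123.4 kJ/min
Q = ΔH = 5467.6 kJ/min = 91.127 kW
Heat supplied = 328060 kJ/h

Q_in = 328000 kJ/h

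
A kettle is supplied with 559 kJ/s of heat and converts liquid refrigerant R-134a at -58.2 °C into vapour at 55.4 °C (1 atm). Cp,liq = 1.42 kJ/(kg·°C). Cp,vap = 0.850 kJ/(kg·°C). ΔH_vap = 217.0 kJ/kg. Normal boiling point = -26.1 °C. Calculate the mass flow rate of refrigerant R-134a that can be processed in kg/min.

Δh = 1.42×(-26.1−-58.2) + 217.0 + 0.850×(55.4−-26.1) = 331.86 kJ/kg
Q = 559 kJ/s = 559 kJ/s = 33540 kJ/min
ṁ = Q/Δh = 33540 / 331.86 = 101.07 kg/min

ṁ = 101 kg/min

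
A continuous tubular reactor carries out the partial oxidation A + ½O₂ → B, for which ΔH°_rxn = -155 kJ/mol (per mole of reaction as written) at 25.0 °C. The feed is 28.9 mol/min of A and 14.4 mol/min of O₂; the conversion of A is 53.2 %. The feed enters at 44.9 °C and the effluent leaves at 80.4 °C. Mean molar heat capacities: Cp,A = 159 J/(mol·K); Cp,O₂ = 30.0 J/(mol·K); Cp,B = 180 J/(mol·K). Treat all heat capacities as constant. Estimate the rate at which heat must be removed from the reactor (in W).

Extent of reaction ξ = 0.532 × 28.9 = 15.375 mol/min
Reaction term: ξ·ΔH°_rxn = 15.375 × -155 = -2383.1 kJ/min
Sensible, feed 44.9→25 °C: -100.04 kJ/min
Outlet flows (mol/min): A 13.525, O₂ 6.7126, B 15.375
Sensible, products 25→80.4 °C: 283.61 kJ/min
Q = ΔH = -2199.5 kJ/min = -36.659 kW
Heat removed = 36659 W

Q_out = 36700 W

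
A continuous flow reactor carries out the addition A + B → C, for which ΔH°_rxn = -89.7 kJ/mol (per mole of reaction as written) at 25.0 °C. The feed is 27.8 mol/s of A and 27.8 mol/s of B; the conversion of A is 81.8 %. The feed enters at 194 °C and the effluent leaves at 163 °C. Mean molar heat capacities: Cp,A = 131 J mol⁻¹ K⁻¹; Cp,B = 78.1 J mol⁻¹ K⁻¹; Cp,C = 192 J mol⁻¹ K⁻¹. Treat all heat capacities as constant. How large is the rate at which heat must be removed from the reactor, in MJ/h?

Q_out = 8190 MJ/h

Extent of reaction ξ = 0.818 × 27.8 = 22.74 mol/s
Reaction term: ξ·ΔH°_rxn = 22.74 × -89.7 = -2039.8 kJ/s
Sensible, feed 194→25 °C: -982.39 kJ/s
Outlet flows (mol/s): A 5.0596, B 5.0596, C 22.74
Sensible, products 25→163 °C: 748.53 kJ/s
Q = ΔH = -2273.7 kJ/s = -2273.7 kW
Heat removed = 8185.2 MJ/h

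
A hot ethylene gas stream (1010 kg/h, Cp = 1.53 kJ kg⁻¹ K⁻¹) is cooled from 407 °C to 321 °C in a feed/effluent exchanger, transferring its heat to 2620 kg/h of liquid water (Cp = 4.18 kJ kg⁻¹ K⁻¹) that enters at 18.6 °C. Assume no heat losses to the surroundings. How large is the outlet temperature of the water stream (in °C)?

T_c,out = 30.7 °C

Heat released by hot stream: Q = 1010 × 1.53 × (407 − 321) = 132900 kJ/h
Energy balance on cold side (adiabatic exchanger): Q = ṁ_c·Cp_c·(T_c,out − T_c,in)
T_c,out = 18.6 + 132900/(2620 × 4.18) = 30.735 °C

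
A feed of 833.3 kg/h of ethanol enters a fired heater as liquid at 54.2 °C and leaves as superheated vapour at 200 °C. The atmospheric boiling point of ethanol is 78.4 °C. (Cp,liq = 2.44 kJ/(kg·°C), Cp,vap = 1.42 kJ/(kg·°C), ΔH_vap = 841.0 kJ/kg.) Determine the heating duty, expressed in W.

Q = 248000 W

liquid 54.2→78.4 °C: 59.048 kJ/kg
vaporisation at 78.4 °C: 841 kJ/kg
vapour 78.4→200 °C: 172.67 kJ/kg
Δh = 59.048 + 841 + 172.67 = 1072.7 kJ/kg
Q = ṁ·Δh = 833.3 kg/h × 1072.7 kJ/kg = 893900 kJ/h
|Q| = 248.3 kW = 248300 W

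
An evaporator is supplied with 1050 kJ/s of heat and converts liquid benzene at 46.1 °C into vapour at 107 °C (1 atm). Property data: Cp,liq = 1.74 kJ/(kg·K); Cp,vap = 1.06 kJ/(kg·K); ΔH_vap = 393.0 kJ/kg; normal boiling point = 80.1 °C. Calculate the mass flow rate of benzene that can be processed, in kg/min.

Δh = 1.74×(80.1−46.1) + 393.0 + 1.06×(107−80.1) = 480.67 kJ/kg
Q = 1050 kJ/s = 1050 kJ/s = 63000 kJ/min
ṁ = Q/Δh = 63000 / 480.67 = 131.07 kg/min

ṁ = 131 kg/min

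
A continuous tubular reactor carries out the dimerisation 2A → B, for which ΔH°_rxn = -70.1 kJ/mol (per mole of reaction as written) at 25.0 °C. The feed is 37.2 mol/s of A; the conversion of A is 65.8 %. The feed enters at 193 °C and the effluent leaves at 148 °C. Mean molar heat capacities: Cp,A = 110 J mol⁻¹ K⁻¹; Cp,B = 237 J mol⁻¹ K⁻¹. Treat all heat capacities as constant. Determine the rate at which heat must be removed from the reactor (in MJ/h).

Extent of reaction ξ = 0.658 × 37.2 / 2 = 12.239 mol/s
Reaction term: ξ·ΔH°_rxn = 12.239 × -70.1 = -857.94 kJ/s
Sensible, feed 193→25 °C: -687.46 kJ/s
Outlet flows (mol/s): A 12.722, B 12.239
Sensible, products 25→148 °C: 528.91 kJ/s
Q = ΔH = -1016.5 kJ/s = -1016.5 kW
Heat removed = 3659.4 MJ/h

Q_out = 3660 MJ/h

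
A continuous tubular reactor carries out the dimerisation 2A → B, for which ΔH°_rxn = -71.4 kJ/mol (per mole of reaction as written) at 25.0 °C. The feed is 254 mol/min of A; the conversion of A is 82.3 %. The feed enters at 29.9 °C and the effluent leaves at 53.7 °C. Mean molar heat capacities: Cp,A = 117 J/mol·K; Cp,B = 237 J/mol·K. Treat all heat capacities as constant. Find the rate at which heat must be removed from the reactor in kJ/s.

Extent of reaction ξ = 0.823 × 254 / 2 = 104.52 mol/min
Reaction term: ξ·ΔH°_rxn = 104.52 × -71.4 = -7462.8 kJ/min
Sensible, feed 29.9→25 °C: -145.62 kJ/min
Outlet flows (mol/min): A 44.958, B 104.52
Sensible, products 25→53.7 °C: 861.91 kJ/min
Q = ΔH = -6746.5 kJ/min = -112.44 kW
Heat removed = 112.44 kJ/s

Q_out = 112 kJ/s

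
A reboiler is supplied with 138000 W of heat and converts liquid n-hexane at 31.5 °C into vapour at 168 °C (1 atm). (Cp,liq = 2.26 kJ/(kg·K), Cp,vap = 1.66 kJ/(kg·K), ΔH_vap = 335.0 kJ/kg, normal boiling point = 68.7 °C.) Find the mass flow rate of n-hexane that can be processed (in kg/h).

Δh = 2.26×(68.7−31.5) + 335.0 + 1.66×(168−68.7) = 583.91 kJ/kg
Q = 138000 W = 138 kJ/s = 496800 kJ/h
ṁ = Q/Δh = 496800 / 583.91 = 850.82 kg/h

ṁ = 851 kg/h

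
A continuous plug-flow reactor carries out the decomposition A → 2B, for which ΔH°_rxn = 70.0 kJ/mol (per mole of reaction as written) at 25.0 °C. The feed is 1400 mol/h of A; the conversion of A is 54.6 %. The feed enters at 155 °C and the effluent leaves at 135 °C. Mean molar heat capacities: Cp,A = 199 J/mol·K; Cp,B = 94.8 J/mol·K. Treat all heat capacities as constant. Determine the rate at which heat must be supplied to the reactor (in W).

Extent of reaction ξ = 0.546 × 1400 = 764.4 mol/h
Reaction term: ξ·ΔH°_rxn = 764.4 × 70.0 = 53508 kJ/h
Sensible, feed 155→25 °C: -36218 kJ/h
Outlet flows (mol/h): A 635.6, B 1528.8
Sensible, products 25→135 °C: 29856 kJ/h
Q = ΔH = 47146 kJ/h = 13.096 kW
Heat supplied = 13096 W

Q_in = 13100 W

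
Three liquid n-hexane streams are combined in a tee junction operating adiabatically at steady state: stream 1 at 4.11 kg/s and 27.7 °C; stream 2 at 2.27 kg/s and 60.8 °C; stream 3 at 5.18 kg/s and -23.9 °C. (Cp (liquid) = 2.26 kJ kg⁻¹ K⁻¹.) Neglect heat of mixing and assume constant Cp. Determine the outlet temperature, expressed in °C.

T_out = 11.1 °C

Adiabatic, steady state ⇒ Σ ṁᵢCp,ᵢ(T_out − Tᵢ) = 0
Σ ṁᵢCp,ᵢTᵢ = 4.11×2.26×27.7 + 2.27×2.26×60.8 + 5.18×2.26×-23.9 = 289.42
Σ ṁᵢCp,ᵢ = 4.11×2.26 + 2.27×2.26 + 5.18×2.26 = 26.126
T_out = 289.42 / 26.126 = 11.078 °C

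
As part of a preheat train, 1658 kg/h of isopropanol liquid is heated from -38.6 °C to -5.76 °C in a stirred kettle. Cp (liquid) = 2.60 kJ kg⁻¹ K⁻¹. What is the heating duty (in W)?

Q = 39300 W

Q = ṁ·Cp·ΔT = 1658 × 2.60 × (-5.76 − -38.6) = 141570 kJ/h
Converting: 141570 / 3600 s = 39.324 kW
Heating duty = 39324 W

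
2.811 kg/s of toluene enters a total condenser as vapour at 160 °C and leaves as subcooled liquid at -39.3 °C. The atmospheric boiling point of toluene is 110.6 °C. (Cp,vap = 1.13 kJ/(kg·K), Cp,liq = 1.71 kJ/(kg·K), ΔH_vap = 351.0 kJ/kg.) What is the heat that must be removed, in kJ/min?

vapour 160→110.6 °C: -55.822 kJ/kg
condensation at 110.6 °C: -351 kJ/kg
liquid 110.6→-39.3 °C: -256.33 kJ/kg
Δh = -55.822 + -351 + -256.33 = -663.15 kJ/kg
Q = ṁ·Δh = 2.811 kg/s × -663.15 kJ/kg = -1864.1 kJ/s
|Q| = 1864.1 kW = 111850 kJ/min

Q_c = 112000 kJ/min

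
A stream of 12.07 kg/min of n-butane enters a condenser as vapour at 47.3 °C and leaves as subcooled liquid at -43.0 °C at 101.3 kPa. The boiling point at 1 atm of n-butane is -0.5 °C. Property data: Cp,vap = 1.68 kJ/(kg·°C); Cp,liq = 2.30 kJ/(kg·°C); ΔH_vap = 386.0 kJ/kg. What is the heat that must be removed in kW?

Q_c = 113 kW

vapour 47.3→-0.5 °C: -80.304 kJ/kg
condensation at -0.5 °C: -386 kJ/kg
liquid -0.5→-43.0 °C: -97.75 kJ/kg
Δh = -80.304 + -386 + -97.75 = -564.05 kJ/kg
Q = ṁ·Δh = 12.07 kg/min × -564.05 kJ/kg = -6808.1 kJ/min
|Q| = 113.47 kW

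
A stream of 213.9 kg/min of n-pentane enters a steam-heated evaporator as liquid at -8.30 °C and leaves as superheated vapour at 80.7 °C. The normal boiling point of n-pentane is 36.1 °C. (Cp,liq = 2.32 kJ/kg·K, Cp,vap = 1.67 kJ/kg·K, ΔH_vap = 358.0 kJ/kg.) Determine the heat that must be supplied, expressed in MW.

Q = 1.91 MW

liquid -8.30→36.1 °C: 103.01 kJ/kg
vaporisation at 36.1 °C: 358 kJ/kg
vapour 36.1→80.7 °C: 74.482 kJ/kg
Δh = 103.01 + 358 + 74.482 = 535.49 kJ/kg
Q = ṁ·Δh = 213.9 kg/min × 535.49 kJ/kg = 114540 kJ/min
|Q| = 1909 kW = 1.909 MW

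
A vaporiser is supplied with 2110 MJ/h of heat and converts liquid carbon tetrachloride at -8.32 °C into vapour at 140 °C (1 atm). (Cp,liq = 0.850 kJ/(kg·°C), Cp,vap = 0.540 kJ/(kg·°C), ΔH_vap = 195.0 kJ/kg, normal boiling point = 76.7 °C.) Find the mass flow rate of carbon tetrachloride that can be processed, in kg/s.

ṁ = 1.94 kg/s

Δh = 0.850×(76.7−-8.32) + 195.0 + 0.540×(140−76.7) = 301.45 kJ/kg
Q = 2110 MJ/h = 586.11 kJ/s = 586.11 kJ/s
ṁ = Q/Δh = 586.11 / 301.45 = 1.9443 kg/s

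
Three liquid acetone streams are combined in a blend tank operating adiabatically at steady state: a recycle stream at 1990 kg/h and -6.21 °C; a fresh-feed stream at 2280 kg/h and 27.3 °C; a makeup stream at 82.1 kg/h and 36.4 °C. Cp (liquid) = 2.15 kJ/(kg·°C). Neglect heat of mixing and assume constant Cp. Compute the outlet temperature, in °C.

T_out = 12.1 °C

Energy balance with Q = 0: Σ ṁᵢCp,ᵢ(T_out − Tᵢ) = 0
T_out = Σ ṁᵢCp,ᵢTᵢ / Σ ṁᵢCp,ᵢ
      = 113680 / 9357 = 12.149 °C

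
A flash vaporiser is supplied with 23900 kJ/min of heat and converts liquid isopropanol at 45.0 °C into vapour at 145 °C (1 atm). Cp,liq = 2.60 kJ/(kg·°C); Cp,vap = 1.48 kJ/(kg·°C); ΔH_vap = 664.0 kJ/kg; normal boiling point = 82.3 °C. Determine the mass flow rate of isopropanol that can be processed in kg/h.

Δh = 2.60×(82.3−45.0) + 664.0 + 1.48×(145−82.3) = 853.78 kJ/kg
Q = 23900 kJ/min = 398.33 kJ/s = 1.434e+06 kJ/h
ṁ = Q/Δh = 1.434e+06 / 853.78 = 1679.6 kg/h

ṁ = 1680 kg/h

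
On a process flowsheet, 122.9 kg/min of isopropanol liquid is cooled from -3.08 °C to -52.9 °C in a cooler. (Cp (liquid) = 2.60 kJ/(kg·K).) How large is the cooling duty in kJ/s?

Q_c = 265 kJ/s

Q = ṁ·Cp·ΔT = 122.9 × 2.60 × (-52.9 − -3.08) = -15919 kJ/min
Converting: 15919 / 60 s = 265.32 kW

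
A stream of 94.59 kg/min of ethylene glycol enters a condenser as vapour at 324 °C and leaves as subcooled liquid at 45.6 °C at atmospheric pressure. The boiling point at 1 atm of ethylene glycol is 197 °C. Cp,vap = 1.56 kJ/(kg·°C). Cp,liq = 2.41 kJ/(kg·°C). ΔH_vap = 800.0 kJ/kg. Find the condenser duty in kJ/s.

vapour 324→197 °C: -198.12 kJ/kg
condensation at 197 °C: -800 kJ/kg
liquid 197→45.6 °C: -364.87 kJ/kg
Δh = -198.12 + -800 + -364.87 = -1363 kJ/kg
Q = ṁ·Δh = 94.59 kg/min × -1363 kJ/kg = -128930 kJ/min
|Q| = 2148.8 kW

Q_c = 2150 kJ/s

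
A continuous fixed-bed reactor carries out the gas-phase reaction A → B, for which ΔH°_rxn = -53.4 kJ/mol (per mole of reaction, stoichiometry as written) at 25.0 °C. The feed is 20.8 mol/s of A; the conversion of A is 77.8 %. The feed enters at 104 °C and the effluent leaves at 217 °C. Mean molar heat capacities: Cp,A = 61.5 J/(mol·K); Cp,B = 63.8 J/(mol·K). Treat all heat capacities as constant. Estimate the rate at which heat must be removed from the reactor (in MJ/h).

Extent of reaction ξ = 0.778 × 20.8 = 16.182 mol/s
Reaction term: ξ·ΔH°_rxn = 16.182 × -53.4 = -864.14 kJ/s
Sensible, feed 104→25 °C: -101.06 kJ/s
Outlet flows (mol/s): A 4.6176, B 16.182
Sensible, products 25→217 °C: 252.75 kJ/s
Q = ΔH = -712.44 kJ/s = -712.44 kW
Heat removed = 2564.8 MJ/h

Q_out = 2560 MJ/h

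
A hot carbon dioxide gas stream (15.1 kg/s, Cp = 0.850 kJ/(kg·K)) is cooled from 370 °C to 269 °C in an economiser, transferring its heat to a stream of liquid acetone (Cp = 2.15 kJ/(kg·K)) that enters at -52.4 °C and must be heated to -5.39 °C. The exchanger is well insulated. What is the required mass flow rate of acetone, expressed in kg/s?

ṁ_c = 12.8 kg/s

Heat released by hot stream: Q = 15.1 × 0.850 × (370 − 269) = 1296.3 kJ/s
Energy balance on cold side (adiabatic exchanger): Q = ṁ_c·Cp_c·(T_c,out − T_c,in)
ṁ_c = 1296.3 / [2.15 × (-5.39 − -52.4)] = 12.826 kg/s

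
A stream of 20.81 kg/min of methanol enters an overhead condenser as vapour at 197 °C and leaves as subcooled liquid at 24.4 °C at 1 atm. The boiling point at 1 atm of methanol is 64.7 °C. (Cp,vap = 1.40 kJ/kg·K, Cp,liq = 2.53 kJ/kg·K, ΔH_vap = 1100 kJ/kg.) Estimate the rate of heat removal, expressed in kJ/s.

Q_c = 481 kJ/s

vapour 197→64.7 °C: -185.22 kJ/kg
condensation at 64.7 °C: -1100 kJ/kg
liquid 64.7→24.4 °C: -101.96 kJ/kg
Δh = -185.22 + -1100 + -101.96 = -1387.2 kJ/kg
Q = ṁ·Δh = 20.81 kg/min × -1387.2 kJ/kg = -28867 kJ/min
|Q| = 481.12 kW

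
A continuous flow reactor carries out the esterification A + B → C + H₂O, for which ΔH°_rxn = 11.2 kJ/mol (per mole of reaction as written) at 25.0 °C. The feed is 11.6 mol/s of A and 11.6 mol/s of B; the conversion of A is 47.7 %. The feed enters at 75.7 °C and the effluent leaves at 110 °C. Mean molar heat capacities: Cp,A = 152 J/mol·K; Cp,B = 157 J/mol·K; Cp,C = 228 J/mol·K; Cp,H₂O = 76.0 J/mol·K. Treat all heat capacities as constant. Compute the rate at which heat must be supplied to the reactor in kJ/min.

Q_in = 11000 kJ/min

Extent of reaction ξ = 0.477 × 11.6 = 5.5332 mol/s
Reaction term: ξ·ΔH°_rxn = 5.5332 × 11.2 = 61.972 kJ/s
Sensible, feed 75.7→25 °C: -181.73 kJ/s
Outlet flows (mol/s): A 6.0668, B 6.0668, C 5.5332, H₂O 5.5332
Sensible, products 25→110 °C: 302.32 kJ/s
Q = ΔH = 182.57 kJ/s = 182.57 kW
Heat supplied = 10954 kJ/min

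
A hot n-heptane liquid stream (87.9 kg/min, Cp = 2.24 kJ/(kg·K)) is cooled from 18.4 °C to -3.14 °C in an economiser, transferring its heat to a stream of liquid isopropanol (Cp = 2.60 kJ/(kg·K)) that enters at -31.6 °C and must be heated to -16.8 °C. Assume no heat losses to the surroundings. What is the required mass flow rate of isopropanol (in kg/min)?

Heat released by hot stream: Q = 87.9 × 2.24 × (18.4 − -3.14) = 4241.1 kJ/min
Energy balance on cold side (adiabatic exchanger): Q = ṁ_c·Cp_c·(T_c,out − T_c,in)
ṁ_c = 4241.1 / [2.60 × (-16.8 − -31.6)] = 110.22 kg/min

ṁ_c = 110 kg/min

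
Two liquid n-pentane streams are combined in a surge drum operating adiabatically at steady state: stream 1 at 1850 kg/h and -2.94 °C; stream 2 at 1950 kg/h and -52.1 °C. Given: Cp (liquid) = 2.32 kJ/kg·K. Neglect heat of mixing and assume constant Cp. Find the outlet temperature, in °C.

No heat crosses the boundary, so H_out = H_in.
T_out = Σ ṁᵢCp,ᵢTᵢ / Σ ṁᵢCp,ᵢ
      = -248320 / 8816 = -28.167 °C

T_out = -28.2 °C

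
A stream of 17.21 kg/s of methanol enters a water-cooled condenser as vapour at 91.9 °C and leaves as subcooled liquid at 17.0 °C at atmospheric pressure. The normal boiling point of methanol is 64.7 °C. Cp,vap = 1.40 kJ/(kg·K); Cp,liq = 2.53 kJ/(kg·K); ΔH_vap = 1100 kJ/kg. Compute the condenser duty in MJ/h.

vapour 91.9→64.7 °C: -38.08 kJ/kg
condensation at 64.7 °C: -1100 kJ/kg
liquid 64.7→17.0 °C: -120.68 kJ/kg
Δh = -38.08 + -1100 + -120.68 = -1258.8 kJ/kg
Q = ṁ·Δh = 17.21 kg/s × -1258.8 kJ/kg = -21663 kJ/s
|Q| = 21663 kW = 77988 MJ/h

Q_c = 78000 MJ/h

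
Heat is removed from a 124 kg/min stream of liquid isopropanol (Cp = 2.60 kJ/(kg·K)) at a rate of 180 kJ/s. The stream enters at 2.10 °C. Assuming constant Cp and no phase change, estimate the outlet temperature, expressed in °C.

Q = 180 kJ/s = 10800 kJ/min
ΔT = Q/(ṁ·Cp) = 10800/(124×2.60) = 33.499 K
T_out = 2.10 − 33.499 = -31.399 °C

T_out = -31.4 °C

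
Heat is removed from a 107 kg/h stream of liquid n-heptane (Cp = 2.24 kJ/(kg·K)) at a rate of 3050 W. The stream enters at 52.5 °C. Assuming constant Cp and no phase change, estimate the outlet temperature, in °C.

T_out = 6.69 °C

Q = 3050 W = 10980 kJ/h
ΔT = Q/(ṁ·Cp) = 10980/(107×2.24) = 45.811 K
T_out = 52.5 − 45.811 = 6.6889 °C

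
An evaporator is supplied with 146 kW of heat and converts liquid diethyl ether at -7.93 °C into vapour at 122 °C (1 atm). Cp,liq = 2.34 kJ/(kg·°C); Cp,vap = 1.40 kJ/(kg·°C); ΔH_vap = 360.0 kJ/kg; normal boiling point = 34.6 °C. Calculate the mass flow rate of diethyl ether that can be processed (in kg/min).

ṁ = 15.1 kg/min

Δh = 2.34×(34.6−-7.93) + 360.0 + 1.40×(122−34.6) = 581.88 kJ/kg
Q = 146 kW = 146 kJ/s = 8760 kJ/min
ṁ = Q/Δh = 8760 / 581.88 = 15.055 kg/min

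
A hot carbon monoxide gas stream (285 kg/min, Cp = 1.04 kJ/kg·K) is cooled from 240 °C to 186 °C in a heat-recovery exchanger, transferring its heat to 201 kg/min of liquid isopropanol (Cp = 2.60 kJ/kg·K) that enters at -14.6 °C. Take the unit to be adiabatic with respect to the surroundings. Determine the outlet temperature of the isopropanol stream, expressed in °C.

T_c,out = 16.0 °C

Heat released by hot stream: Q = 285 × 1.04 × (240 − 186) = 16006 kJ/min
Energy balance on cold side (adiabatic exchanger): Q = ṁ_c·Cp_c·(T_c,out − T_c,in)
T_c,out = -14.6 + 16006/(201 × 2.60) = 16.027 °C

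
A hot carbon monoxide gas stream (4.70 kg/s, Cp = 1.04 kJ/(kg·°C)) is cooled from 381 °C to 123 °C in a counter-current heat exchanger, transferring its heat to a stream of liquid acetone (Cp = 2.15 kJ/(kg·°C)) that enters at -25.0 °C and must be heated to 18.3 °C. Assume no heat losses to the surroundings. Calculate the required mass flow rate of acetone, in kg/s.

Heat released by hot stream: Q = 4.70 × 1.04 × (381 − 123) = 1261.1 kJ/s
Energy balance on cold side (adiabatic exchanger): Q = ṁ_c·Cp_c·(T_c,out − T_c,in)
ṁ_c = 1261.1 / [2.15 × (18.3 − -25.0)] = 13.546 kg/s

ṁ_c = 13.5 kg/s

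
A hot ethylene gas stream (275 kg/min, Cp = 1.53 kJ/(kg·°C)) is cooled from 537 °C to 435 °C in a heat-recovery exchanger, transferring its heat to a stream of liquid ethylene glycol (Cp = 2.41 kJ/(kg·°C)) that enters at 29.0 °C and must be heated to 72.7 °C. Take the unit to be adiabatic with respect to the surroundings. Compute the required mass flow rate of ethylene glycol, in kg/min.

ṁ_c = 407 kg/min

Heat released by hot stream: Q = 275 × 1.53 × (537 − 435) = 42916 kJ/min
Energy balance on cold side (adiabatic exchanger): Q = ṁ_c·Cp_c·(T_c,out − T_c,in)
ṁ_c = 42916 / [2.41 × (72.7 − 29.0)] = 407.5 kg/min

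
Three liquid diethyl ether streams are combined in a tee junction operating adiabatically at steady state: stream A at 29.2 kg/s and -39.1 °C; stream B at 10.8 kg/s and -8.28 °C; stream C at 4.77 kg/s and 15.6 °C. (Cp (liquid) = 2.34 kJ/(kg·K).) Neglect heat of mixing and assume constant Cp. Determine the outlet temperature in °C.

Energy balance with Q = 0: Σ ṁᵢCp,ᵢ(T_out − Tᵢ) = 0
T_out = Σ ṁᵢCp,ᵢTᵢ / Σ ṁᵢCp,ᵢ
      = -2706.8 / 104.76 = -25.837 °C

T_out = -25.8 °C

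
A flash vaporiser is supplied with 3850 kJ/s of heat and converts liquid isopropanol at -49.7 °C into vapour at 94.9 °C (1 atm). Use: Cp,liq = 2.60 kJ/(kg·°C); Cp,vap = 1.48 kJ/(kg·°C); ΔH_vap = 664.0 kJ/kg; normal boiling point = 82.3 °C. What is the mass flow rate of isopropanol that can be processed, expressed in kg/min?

ṁ = 225 kg/min

Δh = 2.60×(82.3−-49.7) + 664.0 + 1.48×(94.9−82.3) = 1025.8 kJ/kg
Q = 3850 kJ/s = 3850 kJ/s = 231000 kJ/min
ṁ = Q/Δh = 231000 / 1025.8 = 225.18 kg/min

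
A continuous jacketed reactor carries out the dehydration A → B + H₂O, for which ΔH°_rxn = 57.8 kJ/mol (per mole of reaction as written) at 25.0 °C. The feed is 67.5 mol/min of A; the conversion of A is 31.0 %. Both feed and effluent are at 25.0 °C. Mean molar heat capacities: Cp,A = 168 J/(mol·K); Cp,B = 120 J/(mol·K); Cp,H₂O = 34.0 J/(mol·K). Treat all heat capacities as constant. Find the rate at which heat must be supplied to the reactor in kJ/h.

Q_in = 72600 kJ/h

Extent of reaction ξ = 0.310 × 67.5 = 20.925 mol/min
Reaction term: ξ·ΔH°_rxn = 20.925 × 57.8 = 1209.5 kJ/min
Q = ΔH = 1209.5 kJ/min = 20.158 kW
Heat supplied = 72568 kJ/h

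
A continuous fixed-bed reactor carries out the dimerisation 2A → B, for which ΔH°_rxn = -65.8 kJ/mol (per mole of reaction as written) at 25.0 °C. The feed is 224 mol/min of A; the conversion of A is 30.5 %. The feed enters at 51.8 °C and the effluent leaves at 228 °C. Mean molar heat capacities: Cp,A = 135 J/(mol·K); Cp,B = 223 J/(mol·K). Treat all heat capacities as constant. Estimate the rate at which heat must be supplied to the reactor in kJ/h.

Q_in = 165000 kJ/h

Extent of reaction ξ = 0.305 × 224 / 2 = 34.16 mol/min
Reaction term: ξ·ΔH°_rxn = 34.16 × -65.8 = -2247.7 kJ/min
Sensible, feed 51.8→25 °C: -810.43 kJ/min
Outlet flows (mol/min): A 155.68, B 34.16
Sensible, products 25→228 °C: 5812.8 kJ/min
Q = ΔH = 2754.6 kJ/min = 45.911 kW
Heat supplied = 165280 kJ/h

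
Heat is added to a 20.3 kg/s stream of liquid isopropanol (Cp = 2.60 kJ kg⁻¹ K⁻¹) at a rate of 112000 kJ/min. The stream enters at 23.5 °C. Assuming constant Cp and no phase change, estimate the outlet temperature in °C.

T_out = 58.9 °C

Q = 112000 kJ/min = 1866.7 kJ/s
ΔT = Q/(ṁ·Cp) = 1866.7/(20.3×2.60) = 35.367 K
T_out = 23.5 + 35.367 = 58.867 °C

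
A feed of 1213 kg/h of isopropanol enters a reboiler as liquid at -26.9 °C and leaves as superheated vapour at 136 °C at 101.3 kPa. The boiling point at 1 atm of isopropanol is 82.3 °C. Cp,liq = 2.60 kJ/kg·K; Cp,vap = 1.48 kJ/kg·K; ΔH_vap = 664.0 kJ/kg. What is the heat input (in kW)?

liquid -26.9→82.3 °C: 283.92 kJ/kg
vaporisation at 82.3 °C: 664 kJ/kg
vapour 82.3→136 °C: 79.476 kJ/kg
Δh = 283.92 + 664 + 79.476 = 1027.4 kJ/kg
Q = ṁ·Δh = 1213 kg/h × 1027.4 kJ/kg = 1.2462e+06 kJ/h
|Q| = 346.18 kW

Q = 346 kW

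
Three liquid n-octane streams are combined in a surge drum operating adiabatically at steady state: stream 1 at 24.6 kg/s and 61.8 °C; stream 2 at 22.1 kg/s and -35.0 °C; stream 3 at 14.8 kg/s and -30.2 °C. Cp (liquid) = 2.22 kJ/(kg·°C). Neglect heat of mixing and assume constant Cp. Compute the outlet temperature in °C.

T_out = 4.88 °C

No heat crosses the boundary, so H_out = H_in.
T_out = Σ ṁᵢCp,ᵢTᵢ / Σ ṁᵢCp,ᵢ
      = 665.6 / 136.53 = 4.8751 °C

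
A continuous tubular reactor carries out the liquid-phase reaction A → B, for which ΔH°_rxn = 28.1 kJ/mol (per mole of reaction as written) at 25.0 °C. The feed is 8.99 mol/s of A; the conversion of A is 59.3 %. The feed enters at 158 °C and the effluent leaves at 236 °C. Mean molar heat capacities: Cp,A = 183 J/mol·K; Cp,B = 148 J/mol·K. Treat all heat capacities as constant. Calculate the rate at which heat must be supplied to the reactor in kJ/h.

Q_in = 860000 kJ/h

Extent of reaction ξ = 0.593 × 8.99 = 5.3311 mol/s
Reaction term: ξ·ΔH°_rxn = 5.3311 × 28.1 = 149.8 kJ/s
Sensible, feed 158→25 °C: -218.81 kJ/s
Outlet flows (mol/s): A 3.6589, B 5.3311
Sensible, products 25→236 °C: 307.76 kJ/s
Q = ΔH = 238.76 kJ/s = 238.76 kW
Heat supplied = 859520 kJ/h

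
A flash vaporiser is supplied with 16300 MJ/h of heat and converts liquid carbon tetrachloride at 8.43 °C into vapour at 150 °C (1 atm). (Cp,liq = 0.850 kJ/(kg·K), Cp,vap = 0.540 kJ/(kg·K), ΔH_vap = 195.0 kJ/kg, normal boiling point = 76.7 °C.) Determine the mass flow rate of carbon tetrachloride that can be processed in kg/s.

Δh = 0.850×(76.7−8.43) + 195.0 + 0.540×(150−76.7) = 292.61 kJ/kg
Q = 16300 MJ/h = 4527.8 kJ/s = 4527.8 kJ/s
ṁ = Q/Δh = 4527.8 / 292.61 = 15.474 kg/s

ṁ = 15.5 kg/s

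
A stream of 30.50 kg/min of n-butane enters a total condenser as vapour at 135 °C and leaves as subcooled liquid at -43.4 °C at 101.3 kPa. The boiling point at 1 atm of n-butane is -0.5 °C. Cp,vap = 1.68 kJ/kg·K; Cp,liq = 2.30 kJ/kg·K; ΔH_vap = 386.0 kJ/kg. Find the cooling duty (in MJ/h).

vapour 135→-0.5 °C: -227.64 kJ/kg
condensation at -0.5 °C: -386 kJ/kg
liquid -0.5→-43.4 °C: -98.67 kJ/kg
Δh = -227.64 + -386 + -98.67 = -712.31 kJ/kg
Q = ṁ·Δh = 30.50 kg/min × -712.31 kJ/kg = -21725 kJ/min
|Q| = 362.09 kW = 1303.5 MJ/h

Q_c = 1300 MJ/h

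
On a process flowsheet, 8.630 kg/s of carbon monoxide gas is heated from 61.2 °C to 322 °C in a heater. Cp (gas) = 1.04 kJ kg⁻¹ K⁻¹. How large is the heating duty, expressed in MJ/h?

Q = ṁ·Cp·ΔT = 8.630 × 1.04 × (322 − 61.2) = 2340.7 kJ/s
Heating duty = 8426.6 MJ/h

Q = 8430 MJ/h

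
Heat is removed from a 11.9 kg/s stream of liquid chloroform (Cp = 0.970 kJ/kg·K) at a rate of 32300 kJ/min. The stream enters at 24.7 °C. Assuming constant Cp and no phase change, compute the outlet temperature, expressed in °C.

Q = 32300 kJ/min = 538.33 kJ/s
ΔT = Q/(ṁ·Cp) = 538.33/(11.9×0.970) = 46.637 K
T_out = 24.7 − 46.637 = -21.937 °C

T_out = -21.9 °C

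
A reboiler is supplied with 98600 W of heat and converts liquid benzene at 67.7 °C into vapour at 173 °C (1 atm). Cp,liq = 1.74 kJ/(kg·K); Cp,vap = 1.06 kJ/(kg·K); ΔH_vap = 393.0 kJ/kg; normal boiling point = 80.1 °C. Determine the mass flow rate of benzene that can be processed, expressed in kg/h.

Δh = 1.74×(80.1−67.7) + 393.0 + 1.06×(173−80.1) = 513.05 kJ/kg
Q = 98600 W = 98.6 kJ/s = 354960 kJ/h
ṁ = Q/Δh = 354960 / 513.05 = 691.86 kg/h

ṁ = 692 kg/h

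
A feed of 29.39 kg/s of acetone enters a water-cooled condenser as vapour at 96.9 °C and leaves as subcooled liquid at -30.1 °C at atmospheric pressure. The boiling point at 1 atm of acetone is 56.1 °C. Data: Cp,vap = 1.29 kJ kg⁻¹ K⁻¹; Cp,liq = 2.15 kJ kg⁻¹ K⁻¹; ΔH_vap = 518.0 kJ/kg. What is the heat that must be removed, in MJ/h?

vapour 96.9→56.1 °C: -52.632 kJ/kg
condensation at 56.1 °C: -518 kJ/kg
liquid 56.1→-30.1 °C: -185.33 kJ/kg
Δh = -52.632 + -518 + -185.33 = -755.96 kJ/kg
Q = ṁ·Δh = 29.39 kg/s × -755.96 kJ/kg = -22218 kJ/s
|Q| = 22218 kW = 79984 MJ/h

Q_c = 80000 MJ/h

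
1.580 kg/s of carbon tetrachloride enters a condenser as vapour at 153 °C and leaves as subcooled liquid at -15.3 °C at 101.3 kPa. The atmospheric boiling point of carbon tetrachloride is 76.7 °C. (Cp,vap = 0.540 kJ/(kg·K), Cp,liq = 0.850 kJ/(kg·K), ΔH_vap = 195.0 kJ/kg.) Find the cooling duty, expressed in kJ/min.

Q_c = 29800 kJ/min

vapour 153→76.7 °C: -41.202 kJ/kg
condensation at 76.7 °C: -195 kJ/kg
liquid 76.7→-15.3 °C: -78.2 kJ/kg
Δh = -41.202 + -195 + -78.2 = -314.4 kJ/kg
Q = ṁ·Δh = 1.580 kg/s × -314.4 kJ/kg = -496.76 kJ/s
|Q| = 496.76 kW = 29805 kJ/min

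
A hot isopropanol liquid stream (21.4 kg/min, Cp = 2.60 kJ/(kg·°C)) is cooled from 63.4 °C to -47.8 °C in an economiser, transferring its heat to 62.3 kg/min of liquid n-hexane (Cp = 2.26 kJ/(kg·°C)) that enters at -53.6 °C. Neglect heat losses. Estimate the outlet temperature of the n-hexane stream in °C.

T_c,out = -9.66 °C

Heat released by hot stream: Q = 21.4 × 2.60 × (63.4 − -47.8) = 6187.2 kJ/min
Energy balance on cold side (adiabatic exchanger): Q = ṁ_c·Cp_c·(T_c,out − T_c,in)
T_c,out = -53.6 + 6187.2/(62.3 × 2.26) = -9.6564 °C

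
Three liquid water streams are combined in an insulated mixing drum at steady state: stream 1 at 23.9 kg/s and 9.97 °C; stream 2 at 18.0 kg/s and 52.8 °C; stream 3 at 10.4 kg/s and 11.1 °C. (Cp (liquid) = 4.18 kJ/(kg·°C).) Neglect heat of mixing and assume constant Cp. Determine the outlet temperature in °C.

Adiabatic, steady state ⇒ Σ ṁᵢCp,ᵢ(T_out − Tᵢ) = 0
T_out = Σ ṁᵢCp,ᵢTᵢ / Σ ṁᵢCp,ᵢ
      = 5451.2 / 218.61 = 24.935 °C

T_out = 24.9 °C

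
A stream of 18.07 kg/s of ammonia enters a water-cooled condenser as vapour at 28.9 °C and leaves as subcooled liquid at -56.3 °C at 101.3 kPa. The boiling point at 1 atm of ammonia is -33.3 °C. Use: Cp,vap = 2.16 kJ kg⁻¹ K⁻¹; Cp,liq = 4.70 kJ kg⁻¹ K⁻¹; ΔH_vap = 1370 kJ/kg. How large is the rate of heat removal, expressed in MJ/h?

vapour 28.9→-33.3 °C: -134.35 kJ/kg
condensation at -33.3 °C: -1370 kJ/kg
liquid -33.3→-56.3 °C: -108.1 kJ/kg
Δh = -134.35 + -1370 + -108.1 = -1612.5 kJ/kg
Q = ṁ·Δh = 18.07 kg/s × -1612.5 kJ/kg = -29137 kJ/s
|Q| = 29137 kW = 104890 MJ/h

Q_c = 105000 MJ/h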